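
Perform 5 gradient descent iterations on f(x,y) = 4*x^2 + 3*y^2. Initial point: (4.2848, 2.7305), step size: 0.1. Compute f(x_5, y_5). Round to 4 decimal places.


Gradient descent on f(x,y) = 4*x^2 + 3*y^2.
Starting point: (4.2848, 2.7305), alpha = 0.1
Step 1: grad_x = 2*4*4.2848 = 34.2784, grad_y = 2*3*2.7305 = 16.383
  x_1 = 4.2848 - 0.1*34.2784 = 0.857
  y_1 = 2.7305 - 0.1*16.383 = 1.0922
Step 2: grad_x = 2*4*0.857 = 6.8557, grad_y = 2*3*1.0922 = 6.5532
  x_2 = 0.857 - 0.1*6.8557 = 0.1714
  y_2 = 1.0922 - 0.1*6.5532 = 0.4369
Step 3: grad_x = 2*4*0.1714 = 1.3711, grad_y = 2*3*0.4369 = 2.6213
  x_3 = 0.1714 - 0.1*1.3711 = 0.0343
  y_3 = 0.4369 - 0.1*2.6213 = 0.1748
Step 4: grad_x = 2*4*0.0343 = 0.2742, grad_y = 2*3*0.1748 = 1.0485
  x_4 = 0.0343 - 0.1*0.2742 = 0.0069
  y_4 = 0.1748 - 0.1*1.0485 = 0.0699
Step 5: grad_x = 2*4*0.0069 = 0.0548, grad_y = 2*3*0.0699 = 0.4194
  x_5 = 0.0069 - 0.1*0.0548 = 0.0014
  y_5 = 0.0699 - 0.1*0.4194 = 0.028
f(0.0014, 0.028) = 4*0.0014^2 + 3*0.028^2 = 0.0024


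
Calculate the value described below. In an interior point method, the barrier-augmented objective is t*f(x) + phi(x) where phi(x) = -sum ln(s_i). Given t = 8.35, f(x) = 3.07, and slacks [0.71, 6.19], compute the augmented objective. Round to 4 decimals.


Step 1: Compute log-barrier.
ln values: [-0.3425, 1.8229]
phi = -(-0.3425 + 1.8229) = -1.4804
Step 2: Compute augmented objective.
t*f(x) = 8.35*3.07 = 25.6345
Total = 25.6345 - 1.4804 = 24.1541


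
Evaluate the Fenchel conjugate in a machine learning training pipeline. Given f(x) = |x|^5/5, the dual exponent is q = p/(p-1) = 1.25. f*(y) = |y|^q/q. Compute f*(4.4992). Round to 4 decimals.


The conjugate exponent q satisfies 1/p + 1/q = 1.
p = 5, so q = 5/(5 - 1) = 1.25
|y|^q = 4.4992^1.25 = 6.5527
f*(4.4992) = 6.5527 / 1.25 = 5.2421


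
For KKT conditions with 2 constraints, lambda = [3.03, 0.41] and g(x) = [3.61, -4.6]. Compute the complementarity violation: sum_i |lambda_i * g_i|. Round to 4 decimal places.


KKT complementary slackness check:
lambda_1 * g_1 = 3.03 * 3.61 = 10.9383
lambda_2 * g_2 = 0.41 * -4.6 = -1.886
Total violation = 10.9383 + 1.886 = 12.8243


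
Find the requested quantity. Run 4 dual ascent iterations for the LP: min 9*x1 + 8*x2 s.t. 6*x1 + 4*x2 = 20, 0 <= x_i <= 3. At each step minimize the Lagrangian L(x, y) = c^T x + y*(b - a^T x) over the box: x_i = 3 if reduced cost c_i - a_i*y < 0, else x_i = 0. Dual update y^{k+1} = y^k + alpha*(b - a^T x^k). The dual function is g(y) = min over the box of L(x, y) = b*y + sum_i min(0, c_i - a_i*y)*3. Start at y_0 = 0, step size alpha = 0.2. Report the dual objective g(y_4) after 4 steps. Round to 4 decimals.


Dual ascent for LP: min 9*x1 + 8*x2, 6*x1 + 4*x2 = 20, 0 <= x_i <= 3
Step 1: y^k = 0.0, reduced costs: (9.0, 8.0)
  x^k = (0.0, 0.0), subgradient = b - a^T x = 20.0
  y^{k+1} = 0.0 + 0.2*20.0 = 4.0
Step 2: y^k = 4.0, reduced costs: (-15.0, -8.0)
  x^k = (3.0, 3.0), subgradient = b - a^T x = -10.0
  y^{k+1} = 4.0 + 0.2*-10.0 = 2.0
Step 3: y^k = 2.0, reduced costs: (-3.0, 0.0)
  x^k = (3.0, 0.0), subgradient = b - a^T x = 2.0
  y^{k+1} = 2.0 + 0.2*2.0 = 2.4
Step 4: y^k = 2.4, reduced costs: (-5.4, -1.6)
  x^k = (3.0, 3.0), subgradient = b - a^T x = -10.0
  y^{k+1} = 2.4 + 0.2*-10.0 = 0.4
Dual objective at y_4 = 0.4: reduced costs (6.6, 6.4), box minimizer x = (0.0, 0.0)
g(y_4) = b*y + (c1 - a1*y)*x1 + (c2 - a2*y)*x2 = 20*0.4 + 6.6*0.0 + 6.4*0.0 = 8.0 + 0.0 + 0.0 = 8.0


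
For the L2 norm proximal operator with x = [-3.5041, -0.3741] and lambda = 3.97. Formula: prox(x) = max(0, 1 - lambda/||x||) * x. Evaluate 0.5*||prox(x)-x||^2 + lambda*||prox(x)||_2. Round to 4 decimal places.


Step 1: Compute ||x||.
||x|| = 3.524
Step 2: Compute scaling factor.
scale = max(0, 1 - 3.97/3.524) = 0.0
Step 3: prox(x) = [-0.0, -0.0]
||prox(x)|| = 0.0
Step 4: Proximal objective.
0.5*||prox-x||^2 = 6.2093
lambda*||prox|| = 0.0
Total = 6.2093


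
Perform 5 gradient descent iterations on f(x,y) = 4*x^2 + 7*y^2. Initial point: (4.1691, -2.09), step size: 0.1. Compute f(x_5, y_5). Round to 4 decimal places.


Gradient descent on f(x,y) = 4*x^2 + 7*y^2.
Starting point: (4.1691, -2.09), alpha = 0.1
Step 1: grad_x = 2*4*4.1691 = 33.3528, grad_y = 2*7*-2.09 = -29.26
  x_1 = 4.1691 - 0.1*33.3528 = 0.8338
  y_1 = -2.09 - 0.1*-29.26 = 0.836
Step 2: grad_x = 2*4*0.8338 = 6.6706, grad_y = 2*7*0.836 = 11.704
  x_2 = 0.8338 - 0.1*6.6706 = 0.1668
  y_2 = 0.836 - 0.1*11.704 = -0.3344
Step 3: grad_x = 2*4*0.1668 = 1.3341, grad_y = 2*7*-0.3344 = -4.6816
  x_3 = 0.1668 - 0.1*1.3341 = 0.0334
  y_3 = -0.3344 - 0.1*-4.6816 = 0.1338
Step 4: grad_x = 2*4*0.0334 = 0.2668, grad_y = 2*7*0.1338 = 1.8726
  x_4 = 0.0334 - 0.1*0.2668 = 0.0067
  y_4 = 0.1338 - 0.1*1.8726 = -0.0535
Step 5: grad_x = 2*4*0.0067 = 0.0534, grad_y = 2*7*-0.0535 = -0.7491
  x_5 = 0.0067 - 0.1*0.0534 = 0.0013
  y_5 = -0.0535 - 0.1*-0.7491 = 0.0214
f(0.0013, 0.0214) = 4*0.0013^2 + 7*0.0214^2 = 0.0032


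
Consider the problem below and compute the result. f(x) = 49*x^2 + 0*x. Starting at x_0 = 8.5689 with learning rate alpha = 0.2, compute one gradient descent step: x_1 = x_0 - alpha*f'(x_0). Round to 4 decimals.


We compute the gradient at x_0 and apply the update.
f'(x) = 98*x + 0
f'(8.5689) = 98*8.5689 + 0 = 839.7522
x_1 = 8.5689 - 0.2*839.7522 = -159.3815


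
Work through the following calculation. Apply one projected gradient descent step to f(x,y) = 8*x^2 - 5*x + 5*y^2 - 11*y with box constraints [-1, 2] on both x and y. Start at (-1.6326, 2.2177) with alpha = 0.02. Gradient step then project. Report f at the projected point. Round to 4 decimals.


Step 1: Compute gradient at (-1.6326, 2.2177).
grad_x = 2*8*-1.6326 - 5 = -31.1216
grad_y = 2*5*2.2177 - 11 = 11.177
Step 2: Gradient step.
x_raw = -1.6326 - 0.02*-31.1216 = -1.0102
y_raw = 2.2177 - 0.02*11.177 = 1.9942
Step 3: Project onto [-1, 2].
x_proj = clip(-1.0102) = -1.0
y_proj = clip(1.9942) = 1.9942
Step 4: Evaluate f.
f(-1.0, 1.9942) = 10.9476


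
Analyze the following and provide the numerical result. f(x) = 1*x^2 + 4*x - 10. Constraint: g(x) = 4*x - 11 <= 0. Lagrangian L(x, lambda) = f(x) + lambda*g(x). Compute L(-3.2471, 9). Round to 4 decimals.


Step 1: Evaluate f(x).
f(-3.2471) = 1*(-3.2471)^2 + 4*(-3.2471) - 10 = -12.4447
Step 2: Evaluate g(x).
g(-3.2471) = 4*-3.2471 - 11 = -23.9884
Step 3: Compute Lagrangian.
L = -12.4447 + 9*-23.9884 = -228.3403


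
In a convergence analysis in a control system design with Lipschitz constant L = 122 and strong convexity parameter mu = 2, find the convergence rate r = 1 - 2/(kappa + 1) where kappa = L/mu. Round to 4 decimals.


Step 1: Compute the condition number.
kappa = L/mu = 122/2 = 61.0
Step 2: Compute the convergence rate.
r = 1 - 2/(kappa + 1) = 1 - 2*mu/(L + mu) = (L - mu)/(L + mu) = 120/124 = 0.9677


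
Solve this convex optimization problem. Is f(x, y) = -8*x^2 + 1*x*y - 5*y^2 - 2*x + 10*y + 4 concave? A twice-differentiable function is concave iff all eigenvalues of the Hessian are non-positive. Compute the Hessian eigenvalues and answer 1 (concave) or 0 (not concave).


The Hessian of f(x,y) = -8*x^2 + 1*x*y - 5*y^2 - 2*x + 10*y + 4 is:
H = [[-16, 1], [1, -10]]
Trace = -16 - 10 = -26
Determinant = -16*-10 - (1)^2 = 159
Discriminant = (-26)^2 - 4*159 = 40.0
Eigenvalues: lambda_1 = -16.1623, lambda_2 = -9.8377
The function is concave.

1


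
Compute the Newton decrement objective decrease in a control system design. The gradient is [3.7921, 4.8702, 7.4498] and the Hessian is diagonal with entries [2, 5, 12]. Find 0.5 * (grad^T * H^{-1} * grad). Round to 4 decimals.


Step 1: H is diagonal, so H^(-1) * g = [1.8961, 0.974, 0.6208].
Step 2: g^T H^(-1) g = sum_i g_i^2 / H_ii
  = (3.7921)^2/2 + (4.8702)^2/5 + (7.4498)^2/12
  = 7.19 + 4.7438 + 4.625 = 16.5587
Step 3: Objective decrease = 0.5 * g^T H^(-1) g = 8.2794


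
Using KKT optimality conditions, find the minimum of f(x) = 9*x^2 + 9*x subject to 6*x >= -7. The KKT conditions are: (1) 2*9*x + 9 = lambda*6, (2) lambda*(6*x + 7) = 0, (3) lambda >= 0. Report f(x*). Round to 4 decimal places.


Step 1: Try lambda = 0 (constraint inactive).
Stationarity: 2*9*x + 9 = 0
x* = -9/(2*9) = -0.5
Check constraint: 6*-0.5 = -3.0 >= -7 -- satisfied.
Step 2: Compute optimal value.
f(x*) = 9*(-0.5)^2 + 9*(-0.5) = -2.25


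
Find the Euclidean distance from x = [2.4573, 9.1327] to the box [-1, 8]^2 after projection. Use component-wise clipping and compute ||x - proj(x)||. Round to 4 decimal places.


Project each component onto [-1, 8].
clip(2.4573) = 2.4573, clip(9.1327) = 8.0
Projection = [2.4573, 8.0]
Squared diffs: [0.0, 1.283]
Distance = sqrt(1.283) = 1.1327


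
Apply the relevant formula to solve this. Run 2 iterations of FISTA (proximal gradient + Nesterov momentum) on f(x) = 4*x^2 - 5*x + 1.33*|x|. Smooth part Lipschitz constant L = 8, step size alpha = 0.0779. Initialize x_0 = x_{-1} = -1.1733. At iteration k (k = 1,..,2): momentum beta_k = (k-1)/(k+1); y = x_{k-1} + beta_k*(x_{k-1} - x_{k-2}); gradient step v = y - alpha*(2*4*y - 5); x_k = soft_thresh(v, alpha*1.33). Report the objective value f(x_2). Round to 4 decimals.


FISTA on f(x) = 4*x^2 - 5*x + 1.33*|x|
L = 8, alpha = 0.0779
Iteration 1: beta = 0.0, y = -1.1733 + 0.0*(-1.1733 + 1.1733) = -1.1733
  grad(y) = -14.3864, v = y - alpha*grad = -0.0526
  prox(v) = soft_thresh(-0.0526, 0.1036) = 0.0
Iteration 2: beta = 0.3333, y = 0.0 + 0.3333*(0.0 + 1.1733) = 0.3911
  grad(y) = -1.8712, v = y - alpha*grad = 0.5369
  prox(v) = soft_thresh(0.5369, 0.1036) = 0.4333
f(x_2) = 4*0.4333^2 - 5*0.4333 + 1.33*|0.4333| = -0.8392


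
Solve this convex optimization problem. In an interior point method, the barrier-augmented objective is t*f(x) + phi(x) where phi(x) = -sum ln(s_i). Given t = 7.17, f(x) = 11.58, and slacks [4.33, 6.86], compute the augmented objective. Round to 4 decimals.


Step 1: Compute log-barrier.
ln values: [1.4656, 1.9257]
phi = -(1.4656 + 1.9257) = -3.3913
Step 2: Compute augmented objective.
t*f(x) = 7.17*11.58 = 83.0286
Total = 83.0286 - 3.3913 = 79.6373


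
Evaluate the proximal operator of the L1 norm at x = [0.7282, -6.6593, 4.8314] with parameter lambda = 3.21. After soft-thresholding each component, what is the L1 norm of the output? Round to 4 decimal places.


Soft-thresholding with lambda = 3.21:
prox(0.7282) = sign(0.7282)*max(|0.7282| - 3.21, 0) = 0.0
prox(-6.6593) = sign(-6.6593)*max(|-6.6593| - 3.21, 0) = -3.4493
prox(4.8314) = sign(4.8314)*max(|4.8314| - 3.21, 0) = 1.6214
prox(x) = [0.0, -3.4493, 1.6214]
||prox(x)||_1 = 0.0 + 3.4493 + 1.6214 = 5.0707


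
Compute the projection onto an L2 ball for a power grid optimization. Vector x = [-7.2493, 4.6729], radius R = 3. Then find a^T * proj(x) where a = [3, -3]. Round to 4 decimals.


Step 1: Compute ||x|| (intermediates to 6 decimals).
||x|| = sqrt((-7.2493)^2 + 4.6729^2) = 8.624868
Step 2: Project.
Since ||x|| > R, scale = R/||x|| = 3/8.624868 = 0.347831, proj(x) = scale * x
proj(x) = [-2.521531, 1.625379]
Step 3: Dot product.
a^T * proj(x) = 3*(-2.521531) - 3*1.625379 = -12.4407


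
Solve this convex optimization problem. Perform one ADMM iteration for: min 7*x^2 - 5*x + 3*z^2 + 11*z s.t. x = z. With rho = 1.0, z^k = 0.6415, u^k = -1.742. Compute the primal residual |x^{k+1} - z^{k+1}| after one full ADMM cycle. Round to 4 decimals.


ADMM iteration with rho = 1.0, z^k = 0.6415, u^k = -1.742
Step 1: x-update.
Minimize 7*x^2 - 5*x + (1.0/2)*(x - 0.6415 - 1.742)^2
FOC: (2*7 + 1.0)*x = 5 + 1.0*(0.6415 + 1.742)
x^{k+1} = 0.4922
Step 2: z-update.
Minimize 3*z^2 + 11*z + (1.0/2)*(0.4922 - z - 1.742)^2
FOC: (2*3 + 1.0)*z = -11 + 1.0*(0.4922 - 1.742)
z^{k+1} = -1.75
Step 3: u-update.
u^{k+1} = -1.742 + 0.4922 + 1.75 = 0.5002
Step 4: Primal residual = |0.4922 + 1.75| = 2.2422


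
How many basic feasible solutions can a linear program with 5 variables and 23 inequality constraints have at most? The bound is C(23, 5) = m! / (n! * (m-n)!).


Each vertex corresponds to some choice of n active constraints out of m, so the number of vertices is at most C(m, n) = m! / (n!(m-n)!).
m = 23, n = 5
Numerator: 23 * 22 * 21 * 20 * 19
Denominator: 5! = 120
C(23, 5) = 33649


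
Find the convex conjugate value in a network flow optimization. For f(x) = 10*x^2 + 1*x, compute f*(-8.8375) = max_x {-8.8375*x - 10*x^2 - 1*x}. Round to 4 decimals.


f*(y) = sup_x {y*x - a*x^2 - b*x} = sup_x {(y-b)*x - a*x^2}
FOC: (y - b) - 2a*x = 0 => x* = (y - b)/(2a)
x* = (-8.8375 - 1)/(2*10) = -0.4919
f*(-8.8375) = (y-b)^2/(4a) = (-8.8375 - 1)^2/(4*10)
= 96.7764/40 = 2.4194


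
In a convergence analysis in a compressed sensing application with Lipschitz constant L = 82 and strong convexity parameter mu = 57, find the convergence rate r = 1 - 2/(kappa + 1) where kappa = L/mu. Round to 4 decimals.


Step 1: Compute the condition number.
kappa = L/mu = 82/57 = 1.4386
Step 2: Compute the convergence rate.
r = 1 - 2/(kappa + 1) = 1 - 2*mu/(L + mu) = (L - mu)/(L + mu) = 25/139 = 0.1799


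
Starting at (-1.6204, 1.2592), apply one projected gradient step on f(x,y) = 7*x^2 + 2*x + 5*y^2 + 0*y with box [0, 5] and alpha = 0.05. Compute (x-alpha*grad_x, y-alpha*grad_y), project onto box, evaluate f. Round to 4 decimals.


Step 1: Compute gradient at (-1.6204, 1.2592).
grad_x = 2*7*-1.6204 + 2 = -20.6856
grad_y = 2*5*1.2592 + 0 = 12.592
Step 2: Gradient step.
x_raw = -1.6204 - 0.05*-20.6856 = -0.5861
y_raw = 1.2592 - 0.05*12.592 = 0.6296
Step 3: Project onto [0, 5].
x_proj = clip(-0.5861) = 0.0
y_proj = clip(0.6296) = 0.6296
Step 4: Evaluate f.
f(0.0, 0.6296) = 1.982


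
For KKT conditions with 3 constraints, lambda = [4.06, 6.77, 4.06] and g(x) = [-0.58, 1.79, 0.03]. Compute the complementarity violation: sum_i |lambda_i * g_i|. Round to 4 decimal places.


KKT complementary slackness check:
lambda_1 * g_1 = 4.06 * -0.58 = -2.3548
lambda_2 * g_2 = 6.77 * 1.79 = 12.1183
lambda_3 * g_3 = 4.06 * 0.03 = 0.1218
Total violation = 2.3548 + 12.1183 + 0.1218 = 14.5949


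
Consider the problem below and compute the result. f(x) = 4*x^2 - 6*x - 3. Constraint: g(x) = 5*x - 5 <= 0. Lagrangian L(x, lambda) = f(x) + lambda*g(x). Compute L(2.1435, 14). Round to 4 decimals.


Step 1: Evaluate f(x).
f(2.1435) = 4*2.1435^2 - 6*2.1435 - 3 = 2.5174
Step 2: Evaluate g(x).
g(2.1435) = 5*2.1435 - 5 = 5.7175
Step 3: Compute Lagrangian.
L = 2.5174 + 14*5.7175 = 82.5624


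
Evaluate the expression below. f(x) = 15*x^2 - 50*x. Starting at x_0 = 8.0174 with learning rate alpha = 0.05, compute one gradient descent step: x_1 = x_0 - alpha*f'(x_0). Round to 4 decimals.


We compute the gradient at x_0 and apply the update.
f'(x) = 30*x - 50
f'(8.0174) = 30*8.0174 - 50 = 190.522
x_1 = 8.0174 - 0.05*190.522 = -1.5087


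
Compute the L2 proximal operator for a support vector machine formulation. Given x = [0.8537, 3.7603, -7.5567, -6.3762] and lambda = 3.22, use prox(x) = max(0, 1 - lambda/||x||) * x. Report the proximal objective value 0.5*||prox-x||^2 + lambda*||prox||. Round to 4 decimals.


Step 1: Compute ||x||.
||x|| = 10.6126
Step 2: Compute scaling factor.
scale = max(0, 1 - 3.22/10.6126) = 0.6966
Step 3: prox(x) = [0.5947, 2.6194, -5.2639, -4.4416]
||prox(x)|| = 7.3926
Step 4: Proximal objective.
0.5*||prox-x||^2 = 5.1842
lambda*||prox|| = 23.8042
Total = 28.9885


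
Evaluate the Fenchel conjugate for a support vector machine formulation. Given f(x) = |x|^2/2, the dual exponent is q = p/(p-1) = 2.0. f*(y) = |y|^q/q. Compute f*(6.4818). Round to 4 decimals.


The conjugate exponent q satisfies 1/p + 1/q = 1.
p = 2, so q = 2/(2 - 1) = 2.0
|y|^q = 6.4818^2.0 = 42.0137
f*(6.4818) = 42.0137 / 2.0 = 21.0069


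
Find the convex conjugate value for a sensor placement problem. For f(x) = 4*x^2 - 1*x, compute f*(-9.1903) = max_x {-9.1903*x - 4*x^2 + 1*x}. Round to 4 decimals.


f*(y) = sup_x {y*x - a*x^2 - b*x} = sup_x {(y-b)*x - a*x^2}
FOC: (y - b) - 2a*x = 0 => x* = (y - b)/(2a)
x* = (-9.1903 + 1)/(2*4) = -1.0238
f*(-9.1903) = (y-b)^2/(4a) = (-9.1903 + 1)^2/(4*4)
= 67.081/16 = 4.1926


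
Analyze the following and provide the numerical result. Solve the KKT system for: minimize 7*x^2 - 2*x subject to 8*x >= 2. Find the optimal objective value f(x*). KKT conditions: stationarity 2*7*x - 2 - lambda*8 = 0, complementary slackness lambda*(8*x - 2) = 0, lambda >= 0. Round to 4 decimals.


Step 1: Try lambda = 0 (constraint inactive).
x_unc = 2/(2*7) = 0.1429
Check: 8*0.1429 = 1.1432 < 2 -- violated!
Step 2: Constraint must be active: 8*x = 2
x* = 2/8 = 0.25
lambda = (2*7*0.25 - 2)/8 = 0.1875
Step 3: Compute optimal value.
f(x*) = 7*0.25^2 - 2*0.25 = -0.0625


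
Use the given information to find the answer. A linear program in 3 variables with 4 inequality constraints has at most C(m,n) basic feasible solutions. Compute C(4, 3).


Each vertex corresponds to some choice of n active constraints out of m, so the number of vertices is at most C(m, n) = m! / (n!(m-n)!).
m = 4, n = 3
Numerator: 4 * 3 * 2
Denominator: 3! = 6
C(4, 3) = 4


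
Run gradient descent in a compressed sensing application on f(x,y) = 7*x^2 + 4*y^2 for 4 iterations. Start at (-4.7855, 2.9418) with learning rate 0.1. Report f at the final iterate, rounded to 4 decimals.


Gradient descent on f(x,y) = 7*x^2 + 4*y^2.
Starting point: (-4.7855, 2.9418), alpha = 0.1
Step 1: grad_x = 2*7*-4.7855 = -66.997, grad_y = 2*4*2.9418 = 23.5344
  x_1 = -4.7855 - 0.1*-66.997 = 1.9142
  y_1 = 2.9418 - 0.1*23.5344 = 0.5884
Step 2: grad_x = 2*7*1.9142 = 26.7988, grad_y = 2*4*0.5884 = 4.7069
  x_2 = 1.9142 - 0.1*26.7988 = -0.7657
  y_2 = 0.5884 - 0.1*4.7069 = 0.1177
Step 3: grad_x = 2*7*-0.7657 = -10.7195, grad_y = 2*4*0.1177 = 0.9414
  x_3 = -0.7657 - 0.1*-10.7195 = 0.3063
  y_3 = 0.1177 - 0.1*0.9414 = 0.0235
Step 4: grad_x = 2*7*0.3063 = 4.2878, grad_y = 2*4*0.0235 = 0.1883
  x_4 = 0.3063 - 0.1*4.2878 = -0.1225
  y_4 = 0.0235 - 0.1*0.1883 = 0.0047
f(-0.1225, 0.0047) = 7*(-0.1225)^2 + 4*0.0047^2 = 0.1051


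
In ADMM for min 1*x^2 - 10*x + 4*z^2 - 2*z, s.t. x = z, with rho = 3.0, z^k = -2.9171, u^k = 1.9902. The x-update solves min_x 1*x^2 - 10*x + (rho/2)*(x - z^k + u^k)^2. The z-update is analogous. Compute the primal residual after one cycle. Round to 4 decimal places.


ADMM iteration with rho = 3.0, z^k = -2.9171, u^k = 1.9902
Step 1: x-update.
Minimize 1*x^2 - 10*x + (3.0/2)*(x + 2.9171 + 1.9902)^2
FOC: (2*1 + 3.0)*x = 10 + 3.0*(-2.9171 - 1.9902)
x^{k+1} = -0.9444
Step 2: z-update.
Minimize 4*z^2 - 2*z + (3.0/2)*(-0.9444 - z + 1.9902)^2
FOC: (2*4 + 3.0)*z = 2 + 3.0*(-0.9444 + 1.9902)
z^{k+1} = 0.467
Step 3: u-update.
u^{k+1} = 1.9902 - 0.9444 - 0.467 = 0.5788
Step 4: Primal residual = |-0.9444 - 0.467| = 1.4114


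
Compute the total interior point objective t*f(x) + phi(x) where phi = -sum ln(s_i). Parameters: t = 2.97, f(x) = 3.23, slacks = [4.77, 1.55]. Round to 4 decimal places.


Step 1: Compute log-barrier.
ln values: [1.5623, 0.4383]
phi = -(1.5623 + 0.4383) = -2.0006
Step 2: Compute augmented objective.
t*f(x) = 2.97*3.23 = 9.5931
Total = 9.5931 - 2.0006 = 7.5925


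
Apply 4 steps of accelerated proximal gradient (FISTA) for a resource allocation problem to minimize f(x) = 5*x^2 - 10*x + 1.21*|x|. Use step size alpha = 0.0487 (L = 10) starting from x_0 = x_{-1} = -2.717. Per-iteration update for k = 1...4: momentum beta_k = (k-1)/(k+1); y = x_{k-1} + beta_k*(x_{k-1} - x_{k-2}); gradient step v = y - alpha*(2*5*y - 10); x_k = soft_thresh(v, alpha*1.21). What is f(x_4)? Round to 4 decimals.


FISTA on f(x) = 5*x^2 - 10*x + 1.21*|x|
L = 10, alpha = 0.0487
Iteration 1: beta = 0.0, y = -2.717 + 0.0*(-2.717 + 2.717) = -2.717
  grad(y) = -37.17, v = y - alpha*grad = -0.9068
  prox(v) = soft_thresh(-0.9068, 0.0589) = -0.8479
Iteration 2: beta = 0.3333, y = -0.8479 + 0.3333*(-0.8479 + 2.717) = -0.2249
  grad(y) = -12.2486, v = y - alpha*grad = 0.3716
  prox(v) = soft_thresh(0.3716, 0.0589) = 0.3127
Iteration 3: beta = 0.5, y = 0.3127 + 0.5*(0.3127 + 0.8479) = 0.893
  grad(y) = -1.0697, v = y - alpha*grad = 0.9451
  prox(v) = soft_thresh(0.9451, 0.0589) = 0.8862
Iteration 4: beta = 0.6, y = 0.8862 + 0.6*(0.8862 - 0.3127) = 1.2303
  grad(y) = 2.3028, v = y - alpha*grad = 1.1181
  prox(v) = soft_thresh(1.1181, 0.0589) = 1.0592
f(x_4) = 5*1.0592^2 - 10*1.0592 + 1.21*|1.0592| = -3.7008


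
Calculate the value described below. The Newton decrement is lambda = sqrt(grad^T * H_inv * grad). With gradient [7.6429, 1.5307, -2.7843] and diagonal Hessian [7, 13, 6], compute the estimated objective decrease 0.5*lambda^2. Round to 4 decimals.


Step 1: H is diagonal, so H^(-1) * g = [1.0918, 0.1177, -0.4641].
Step 2: g^T H^(-1) g = sum_i g_i^2 / H_ii
  = (7.6429)^2/7 + (1.5307)^2/13 + (-2.7843)^2/6
  = 8.3448 + 0.1802 + 1.2921 = 9.8171
Step 3: Objective decrease = 0.5 * g^T H^(-1) g = 4.9086


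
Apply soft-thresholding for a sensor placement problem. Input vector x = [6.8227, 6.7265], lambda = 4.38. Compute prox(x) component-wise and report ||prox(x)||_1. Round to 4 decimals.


Soft-thresholding with lambda = 4.38:
prox(6.8227) = sign(6.8227)*max(|6.8227| - 4.38, 0) = 2.4427
prox(6.7265) = sign(6.7265)*max(|6.7265| - 4.38, 0) = 2.3465
prox(x) = [2.4427, 2.3465]
||prox(x)||_1 = 2.4427 + 2.3465 = 4.7892


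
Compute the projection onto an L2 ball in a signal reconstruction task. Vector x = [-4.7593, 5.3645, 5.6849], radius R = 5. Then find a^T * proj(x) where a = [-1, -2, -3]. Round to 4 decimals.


Step 1: Compute ||x|| (intermediates to 6 decimals).
||x|| = sqrt((-4.7593)^2 + 5.3645^2 + 5.6849^2) = 9.151332
Step 2: Project.
Since ||x|| > R, scale = R/||x|| = 5/9.151332 = 0.546369, proj(x) = scale * x
proj(x) = [-2.600334, 2.930997, 3.106053]
Step 3: Dot product.
a^T * proj(x) = -1*(-2.600334) - 2*2.930997 - 3*3.106053 = -12.5798


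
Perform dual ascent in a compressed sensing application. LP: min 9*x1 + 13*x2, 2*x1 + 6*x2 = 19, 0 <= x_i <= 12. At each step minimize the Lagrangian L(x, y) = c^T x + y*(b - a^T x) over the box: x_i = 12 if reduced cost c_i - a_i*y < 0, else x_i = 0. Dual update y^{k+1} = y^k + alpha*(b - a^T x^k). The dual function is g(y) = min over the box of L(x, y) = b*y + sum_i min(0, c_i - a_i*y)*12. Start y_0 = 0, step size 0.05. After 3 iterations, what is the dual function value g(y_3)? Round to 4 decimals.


Dual ascent for LP: min 9*x1 + 13*x2, 2*x1 + 6*x2 = 19, 0 <= x_i <= 12
Step 1: y^k = 0.0, reduced costs: (9.0, 13.0)
  x^k = (0.0, 0.0), subgradient = b - a^T x = 19.0
  y^{k+1} = 0.0 + 0.05*19.0 = 0.95
Step 2: y^k = 0.95, reduced costs: (7.1, 7.3)
  x^k = (0.0, 0.0), subgradient = b - a^T x = 19.0
  y^{k+1} = 0.95 + 0.05*19.0 = 1.9
Step 3: y^k = 1.9, reduced costs: (5.2, 1.6)
  x^k = (0.0, 0.0), subgradient = b - a^T x = 19.0
  y^{k+1} = 1.9 + 0.05*19.0 = 2.85
Dual objective at y_3 = 2.85: reduced costs (3.3, -4.1), box minimizer x = (0.0, 12.0)
g(y_3) = b*y + (c1 - a1*y)*x1 + (c2 - a2*y)*x2 = 19*2.85 + 3.3*0.0 + (-4.1)*12.0 = 54.15 + 0.0 - 49.2 = 4.95


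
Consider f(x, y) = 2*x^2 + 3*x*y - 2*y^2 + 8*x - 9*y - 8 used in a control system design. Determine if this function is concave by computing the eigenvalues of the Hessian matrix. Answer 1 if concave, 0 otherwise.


The Hessian of f(x,y) = 2*x^2 + 3*x*y - 2*y^2 + 8*x - 9*y - 8 is:
H = [[4, 3], [3, -4]]
Trace = 4 - 4 = 0
Determinant = 4*-4 - (3)^2 = -25
Discriminant = (0)^2 - 4*-25 = 100.0
Eigenvalues: lambda_1 = -5.0, lambda_2 = 5.0
The function is not concave.

0


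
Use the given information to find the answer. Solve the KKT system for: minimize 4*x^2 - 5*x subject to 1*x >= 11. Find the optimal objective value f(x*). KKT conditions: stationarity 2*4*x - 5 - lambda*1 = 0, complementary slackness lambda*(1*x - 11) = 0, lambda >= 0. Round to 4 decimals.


Step 1: Try lambda = 0 (constraint inactive).
x_unc = 5/(2*4) = 0.625
Check: 1*0.625 = 0.625 < 11 -- violated!
Step 2: Constraint must be active: 1*x = 11
x* = 11/1 = 11.0
lambda = (2*4*11.0 - 5)/1 = 83.0
Step 3: Compute optimal value.
f(x*) = 4*11.0^2 - 5*11.0 = 429.0


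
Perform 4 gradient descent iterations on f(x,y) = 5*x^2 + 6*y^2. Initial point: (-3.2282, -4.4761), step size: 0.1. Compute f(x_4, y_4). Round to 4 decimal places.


Gradient descent on f(x,y) = 5*x^2 + 6*y^2.
Starting point: (-3.2282, -4.4761), alpha = 0.1
Step 1: grad_x = 2*5*-3.2282 = -32.282, grad_y = 2*6*-4.4761 = -53.7132
  x_1 = -3.2282 - 0.1*-32.282 = 0.0
  y_1 = -4.4761 - 0.1*-53.7132 = 0.8952
Step 2: grad_x = 2*5*0.0 = 0.0, grad_y = 2*6*0.8952 = 10.7426
  x_2 = 0.0 - 0.1*0.0 = 0.0
  y_2 = 0.8952 - 0.1*10.7426 = -0.179
Step 3: grad_x = 2*5*0.0 = 0.0, grad_y = 2*6*-0.179 = -2.1485
  x_3 = 0.0 - 0.1*0.0 = 0.0
  y_3 = -0.179 - 0.1*-2.1485 = 0.0358
Step 4: grad_x = 2*5*0.0 = 0.0, grad_y = 2*6*0.0358 = 0.4297
  x_4 = 0.0 - 0.1*0.0 = 0.0
  y_4 = 0.0358 - 0.1*0.4297 = -0.0072
f(0.0, -0.0072) = 5*0.0^2 + 6*(-0.0072)^2 = 0.0003


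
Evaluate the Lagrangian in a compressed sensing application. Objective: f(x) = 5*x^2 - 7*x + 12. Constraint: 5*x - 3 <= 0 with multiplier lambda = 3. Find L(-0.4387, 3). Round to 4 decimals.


Step 1: Evaluate f(x).
f(-0.4387) = 5*(-0.4387)^2 - 7*(-0.4387) + 12 = 16.0332
Step 2: Evaluate g(x).
g(-0.4387) = 5*-0.4387 - 3 = -5.1935
Step 3: Compute Lagrangian.
L = 16.0332 + 3*-5.1935 = 0.4527


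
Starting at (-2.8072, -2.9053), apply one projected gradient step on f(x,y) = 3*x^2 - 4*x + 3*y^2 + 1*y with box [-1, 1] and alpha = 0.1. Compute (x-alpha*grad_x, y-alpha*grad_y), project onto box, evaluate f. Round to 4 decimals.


Step 1: Compute gradient at (-2.8072, -2.9053).
grad_x = 2*3*-2.8072 - 4 = -20.8432
grad_y = 2*3*-2.9053 + 1 = -16.4318
Step 2: Gradient step.
x_raw = -2.8072 - 0.1*-20.8432 = -0.7229
y_raw = -2.9053 - 0.1*-16.4318 = -1.2621
Step 3: Project onto [-1, 1].
x_proj = clip(-0.7229) = -0.7229
y_proj = clip(-1.2621) = -1.0
Step 4: Evaluate f.
f(-0.7229, -1.0) = 6.4592


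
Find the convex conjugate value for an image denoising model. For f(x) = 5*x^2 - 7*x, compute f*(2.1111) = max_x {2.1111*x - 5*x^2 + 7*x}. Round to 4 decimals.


f*(y) = sup_x {y*x - a*x^2 - b*x} = sup_x {(y-b)*x - a*x^2}
FOC: (y - b) - 2a*x = 0 => x* = (y - b)/(2a)
x* = (2.1111 + 7)/(2*5) = 0.9111
f*(2.1111) = (y-b)^2/(4a) = (2.1111 + 7)^2/(4*5)
= 83.0121/20 = 4.1506


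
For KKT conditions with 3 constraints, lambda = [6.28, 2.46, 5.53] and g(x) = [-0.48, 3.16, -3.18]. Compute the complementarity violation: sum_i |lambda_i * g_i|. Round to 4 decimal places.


KKT complementary slackness check:
lambda_1 * g_1 = 6.28 * -0.48 = -3.0144
lambda_2 * g_2 = 2.46 * 3.16 = 7.7736
lambda_3 * g_3 = 5.53 * -3.18 = -17.5854
Total violation = 3.0144 + 7.7736 + 17.5854 = 28.3734


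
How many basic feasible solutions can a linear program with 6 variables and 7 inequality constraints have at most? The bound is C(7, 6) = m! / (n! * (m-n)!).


Each vertex corresponds to some choice of n active constraints out of m, so the number of vertices is at most C(m, n) = m! / (n!(m-n)!).
m = 7, n = 6
Numerator: 7 * 6 * 5 * 4 * 3 * 2
Denominator: 6! = 720
C(7, 6) = 7


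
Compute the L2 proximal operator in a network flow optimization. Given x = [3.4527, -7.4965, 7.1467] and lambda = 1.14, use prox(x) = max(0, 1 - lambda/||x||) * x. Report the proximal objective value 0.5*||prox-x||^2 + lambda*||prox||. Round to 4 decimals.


Step 1: Compute ||x||.
||x|| = 10.9176
Step 2: Compute scaling factor.
scale = max(0, 1 - 1.14/10.9176) = 0.8956
Step 3: prox(x) = [3.0922, -6.7137, 6.4005]
||prox(x)|| = 9.7776
Step 4: Proximal objective.
0.5*||prox-x||^2 = 0.6498
lambda*||prox|| = 11.1465
Total = 11.7963


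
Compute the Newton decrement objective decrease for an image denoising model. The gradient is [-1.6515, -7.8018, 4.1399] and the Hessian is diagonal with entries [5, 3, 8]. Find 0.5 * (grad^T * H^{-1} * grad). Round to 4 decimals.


Step 1: H is diagonal, so H^(-1) * g = [-0.3303, -2.6006, 0.5175].
Step 2: g^T H^(-1) g = sum_i g_i^2 / H_ii
  = (-1.6515)^2/5 + (-7.8018)^2/3 + (4.1399)^2/8
  = 0.5455 + 20.2894 + 2.1423 = 22.9772
Step 3: Objective decrease = 0.5 * g^T H^(-1) g = 11.4886


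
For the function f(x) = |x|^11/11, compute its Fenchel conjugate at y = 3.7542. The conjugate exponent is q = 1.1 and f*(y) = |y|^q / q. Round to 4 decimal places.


The conjugate exponent q satisfies 1/p + 1/q = 1.
p = 11, so q = 11/(11 - 1) = 1.1
|y|^q = 3.7542^1.1 = 4.2852
f*(3.7542) = 4.2852 / 1.1 = 3.8956


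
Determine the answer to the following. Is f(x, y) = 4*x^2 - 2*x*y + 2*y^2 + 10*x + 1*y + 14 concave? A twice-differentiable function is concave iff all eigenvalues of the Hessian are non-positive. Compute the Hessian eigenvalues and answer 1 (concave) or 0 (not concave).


The Hessian of f(x,y) = 4*x^2 - 2*x*y + 2*y^2 + 10*x + 1*y + 14 is:
H = [[8, -2], [-2, 4]]
Trace = 8 + 4 = 12
Determinant = 8*4 - (-2)^2 = 28
Discriminant = (12)^2 - 4*28 = 32.0
Eigenvalues: lambda_1 = 3.1716, lambda_2 = 8.8284
The function is not concave.

0


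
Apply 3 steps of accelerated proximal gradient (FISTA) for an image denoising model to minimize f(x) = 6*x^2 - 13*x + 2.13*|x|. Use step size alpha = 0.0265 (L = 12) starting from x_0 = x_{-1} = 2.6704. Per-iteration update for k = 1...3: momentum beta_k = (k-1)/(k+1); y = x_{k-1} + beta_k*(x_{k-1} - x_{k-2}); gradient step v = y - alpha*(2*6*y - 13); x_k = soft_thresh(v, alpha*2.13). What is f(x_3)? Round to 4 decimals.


FISTA on f(x) = 6*x^2 - 13*x + 2.13*|x|
L = 12, alpha = 0.0265
Iteration 1: beta = 0.0, y = 2.6704 + 0.0*(2.6704 - 2.6704) = 2.6704
  grad(y) = 19.0448, v = y - alpha*grad = 2.1657
  prox(v) = soft_thresh(2.1657, 0.0564) = 2.1093
Iteration 2: beta = 0.3333, y = 2.1093 + 0.3333*(2.1093 - 2.6704) = 1.9222
  grad(y) = 10.0667, v = y - alpha*grad = 1.6555
  prox(v) = soft_thresh(1.6555, 0.0564) = 1.599
Iteration 3: beta = 0.5, y = 1.599 + 0.5*(1.599 - 2.1093) = 1.3439
  grad(y) = 3.1266, v = y - alpha*grad = 1.261
  prox(v) = soft_thresh(1.261, 0.0564) = 1.2046
f(x_3) = 6*1.2046^2 - 13*1.2046 + 2.13*|1.2046| = -4.3877


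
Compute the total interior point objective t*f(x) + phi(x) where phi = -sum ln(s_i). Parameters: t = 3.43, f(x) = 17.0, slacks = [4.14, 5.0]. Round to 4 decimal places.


Step 1: Compute log-barrier.
ln values: [1.4207, 1.6094]
phi = -(1.4207 + 1.6094) = -3.0301
Step 2: Compute augmented objective.
t*f(x) = 3.43*17.0 = 58.31
Total = 58.31 - 3.0301 = 55.2799


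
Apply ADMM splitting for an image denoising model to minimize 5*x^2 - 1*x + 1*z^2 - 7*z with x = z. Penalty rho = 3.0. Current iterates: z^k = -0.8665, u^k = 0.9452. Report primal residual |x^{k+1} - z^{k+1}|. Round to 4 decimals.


ADMM iteration with rho = 3.0, z^k = -0.8665, u^k = 0.9452
Step 1: x-update.
Minimize 5*x^2 - 1*x + (3.0/2)*(x + 0.8665 + 0.9452)^2
FOC: (2*5 + 3.0)*x = 1 + 3.0*(-0.8665 - 0.9452)
x^{k+1} = -0.3412
Step 2: z-update.
Minimize 1*z^2 - 7*z + (3.0/2)*(-0.3412 - z + 0.9452)^2
FOC: (2*1 + 3.0)*z = 7 + 3.0*(-0.3412 + 0.9452)
z^{k+1} = 1.7624
Step 3: u-update.
u^{k+1} = 0.9452 - 0.3412 - 1.7624 = -1.1584
Step 4: Primal residual = |-0.3412 - 1.7624| = 2.1036


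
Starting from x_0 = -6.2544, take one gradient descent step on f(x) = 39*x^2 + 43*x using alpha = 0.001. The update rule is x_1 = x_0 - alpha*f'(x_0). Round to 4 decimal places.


We compute the gradient at x_0 and apply the update.
f'(x) = 78*x + 43
f'(-6.2544) = 78*-6.2544 + 43 = -444.8432
x_1 = -6.2544 - 0.001*-444.8432 = -5.8096


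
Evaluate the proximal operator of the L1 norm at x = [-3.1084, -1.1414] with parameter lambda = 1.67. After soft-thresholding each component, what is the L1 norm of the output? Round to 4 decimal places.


Soft-thresholding with lambda = 1.67:
prox(-3.1084) = sign(-3.1084)*max(|-3.1084| - 1.67, 0) = -1.4384
prox(-1.1414) = sign(-1.1414)*max(|-1.1414| - 1.67, 0) = 0.0
prox(x) = [-1.4384, 0.0]
||prox(x)||_1 = 1.4384 + 0.0 = 1.4384


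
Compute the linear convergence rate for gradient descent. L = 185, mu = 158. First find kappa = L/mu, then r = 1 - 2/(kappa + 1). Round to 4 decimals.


Step 1: Compute the condition number.
kappa = L/mu = 185/158 = 1.1709
Step 2: Compute the convergence rate.
r = 1 - 2/(kappa + 1) = 1 - 2*mu/(L + mu) = (L - mu)/(L + mu) = 27/343 = 0.0787


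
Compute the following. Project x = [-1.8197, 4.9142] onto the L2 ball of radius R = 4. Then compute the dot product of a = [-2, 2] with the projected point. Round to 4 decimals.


Step 1: Compute ||x|| (intermediates to 6 decimals).
||x|| = sqrt((-1.8197)^2 + 4.9142^2) = 5.240293
Step 2: Project.
Since ||x|| > R, scale = R/||x|| = 4/5.240293 = 0.763316, proj(x) = scale * x
proj(x) = [-1.389006, 3.751087]
Step 3: Dot product.
a^T * proj(x) = -2*(-1.389006) + 2*3.751087 = 10.2802


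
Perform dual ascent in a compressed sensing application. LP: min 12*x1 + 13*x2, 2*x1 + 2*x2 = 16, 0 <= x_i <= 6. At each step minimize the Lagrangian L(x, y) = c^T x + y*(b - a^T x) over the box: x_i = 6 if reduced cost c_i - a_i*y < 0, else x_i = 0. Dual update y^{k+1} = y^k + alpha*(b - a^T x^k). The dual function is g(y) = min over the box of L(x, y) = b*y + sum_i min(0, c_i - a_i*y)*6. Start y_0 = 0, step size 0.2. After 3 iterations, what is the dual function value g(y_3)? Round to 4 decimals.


Dual ascent for LP: min 12*x1 + 13*x2, 2*x1 + 2*x2 = 16, 0 <= x_i <= 6
Step 1: y^k = 0.0, reduced costs: (12.0, 13.0)
  x^k = (0.0, 0.0), subgradient = b - a^T x = 16.0
  y^{k+1} = 0.0 + 0.2*16.0 = 3.2
Step 2: y^k = 3.2, reduced costs: (5.6, 6.6)
  x^k = (0.0, 0.0), subgradient = b - a^T x = 16.0
  y^{k+1} = 3.2 + 0.2*16.0 = 6.4
Step 3: y^k = 6.4, reduced costs: (-0.8, 0.2)
  x^k = (6.0, 0.0), subgradient = b - a^T x = 4.0
  y^{k+1} = 6.4 + 0.2*4.0 = 7.2
Dual objective at y_3 = 7.2: reduced costs (-2.4, -1.4), box minimizer x = (6.0, 6.0)
g(y_3) = b*y + (c1 - a1*y)*x1 + (c2 - a2*y)*x2 = 16*7.2 + (-2.4)*6.0 + (-1.4)*6.0 = 115.2 - 14.4 - 8.4 = 92.4


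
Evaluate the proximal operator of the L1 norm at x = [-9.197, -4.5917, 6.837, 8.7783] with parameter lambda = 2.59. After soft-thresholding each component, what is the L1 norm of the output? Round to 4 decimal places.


Soft-thresholding with lambda = 2.59:
prox(-9.197) = sign(-9.197)*max(|-9.197| - 2.59, 0) = -6.607
prox(-4.5917) = sign(-4.5917)*max(|-4.5917| - 2.59, 0) = -2.0017
prox(6.837) = sign(6.837)*max(|6.837| - 2.59, 0) = 4.247
prox(8.7783) = sign(8.7783)*max(|8.7783| - 2.59, 0) = 6.1883
prox(x) = [-6.607, -2.0017, 4.247, 6.1883]
||prox(x)||_1 = 6.607 + 2.0017 + 4.247 + 6.1883 = 19.044


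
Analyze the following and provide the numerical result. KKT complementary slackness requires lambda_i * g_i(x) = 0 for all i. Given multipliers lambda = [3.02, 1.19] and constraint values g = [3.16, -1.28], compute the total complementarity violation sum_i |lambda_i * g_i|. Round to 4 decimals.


KKT complementary slackness check:
lambda_1 * g_1 = 3.02 * 3.16 = 9.5432
lambda_2 * g_2 = 1.19 * -1.28 = -1.5232
Total violation = 9.5432 + 1.5232 = 11.0664


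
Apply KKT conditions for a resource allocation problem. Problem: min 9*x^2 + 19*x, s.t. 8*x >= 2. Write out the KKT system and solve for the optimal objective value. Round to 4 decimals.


Step 1: Try lambda = 0 (constraint inactive).
x_unc = -19/(2*9) = -1.0556
Check: 8*-1.0556 = -8.4448 < 2 -- violated!
Step 2: Constraint must be active: 8*x = 2
x* = 2/8 = 0.25
lambda = (2*9*0.25 + 19)/8 = 2.9375
Step 3: Compute optimal value.
f(x*) = 9*0.25^2 + 19*0.25 = 5.3125


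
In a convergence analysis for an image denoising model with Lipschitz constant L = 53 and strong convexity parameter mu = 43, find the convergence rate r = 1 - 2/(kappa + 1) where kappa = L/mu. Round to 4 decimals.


Step 1: Compute the condition number.
kappa = L/mu = 53/43 = 1.2326
Step 2: Compute the convergence rate.
r = 1 - 2/(kappa + 1) = 1 - 2*mu/(L + mu) = (L - mu)/(L + mu) = 10/96 = 0.1042


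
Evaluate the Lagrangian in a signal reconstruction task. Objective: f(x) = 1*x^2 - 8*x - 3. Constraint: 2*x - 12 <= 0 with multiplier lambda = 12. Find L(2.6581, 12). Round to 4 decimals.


Step 1: Evaluate f(x).
f(2.6581) = 1*2.6581^2 - 8*2.6581 - 3 = -17.1993
Step 2: Evaluate g(x).
g(2.6581) = 2*2.6581 - 12 = -6.6838
Step 3: Compute Lagrangian.
L = -17.1993 + 12*-6.6838 = -97.4049


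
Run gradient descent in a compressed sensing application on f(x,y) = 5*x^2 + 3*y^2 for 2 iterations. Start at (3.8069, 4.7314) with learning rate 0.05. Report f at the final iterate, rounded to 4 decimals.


Gradient descent on f(x,y) = 5*x^2 + 3*y^2.
Starting point: (3.8069, 4.7314), alpha = 0.05
Step 1: grad_x = 2*5*3.8069 = 38.069, grad_y = 2*3*4.7314 = 28.3884
  x_1 = 3.8069 - 0.05*38.069 = 1.9035
  y_1 = 4.7314 - 0.05*28.3884 = 3.312
Step 2: grad_x = 2*5*1.9035 = 19.0345, grad_y = 2*3*3.312 = 19.8719
  x_2 = 1.9035 - 0.05*19.0345 = 0.9517
  y_2 = 3.312 - 0.05*19.8719 = 2.3184
f(0.9517, 2.3184) = 5*0.9517^2 + 3*2.3184^2 = 20.6536


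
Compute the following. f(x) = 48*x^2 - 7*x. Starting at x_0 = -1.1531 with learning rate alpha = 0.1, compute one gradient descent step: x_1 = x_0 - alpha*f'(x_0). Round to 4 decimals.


We compute the gradient at x_0 and apply the update.
f'(x) = 96*x - 7
f'(-1.1531) = 96*-1.1531 - 7 = -117.6976
x_1 = -1.1531 - 0.1*-117.6976 = 10.6167


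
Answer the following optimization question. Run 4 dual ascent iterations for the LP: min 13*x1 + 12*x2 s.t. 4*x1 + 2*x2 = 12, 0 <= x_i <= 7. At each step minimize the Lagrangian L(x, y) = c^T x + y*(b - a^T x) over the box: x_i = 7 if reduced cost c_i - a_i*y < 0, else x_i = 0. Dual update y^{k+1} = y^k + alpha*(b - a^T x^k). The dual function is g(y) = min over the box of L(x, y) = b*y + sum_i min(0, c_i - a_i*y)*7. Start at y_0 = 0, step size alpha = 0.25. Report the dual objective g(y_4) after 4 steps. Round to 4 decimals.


Dual ascent for LP: min 13*x1 + 12*x2, 4*x1 + 2*x2 = 12, 0 <= x_i <= 7
Step 1: y^k = 0.0, reduced costs: (13.0, 12.0)
  x^k = (0.0, 0.0), subgradient = b - a^T x = 12.0
  y^{k+1} = 0.0 + 0.25*12.0 = 3.0
Step 2: y^k = 3.0, reduced costs: (1.0, 6.0)
  x^k = (0.0, 0.0), subgradient = b - a^T x = 12.0
  y^{k+1} = 3.0 + 0.25*12.0 = 6.0
Step 3: y^k = 6.0, reduced costs: (-11.0, 0.0)
  x^k = (7.0, 0.0), subgradient = b - a^T x = -16.0
  y^{k+1} = 6.0 + 0.25*-16.0 = 2.0
Step 4: y^k = 2.0, reduced costs: (5.0, 8.0)
  x^k = (0.0, 0.0), subgradient = b - a^T x = 12.0
  y^{k+1} = 2.0 + 0.25*12.0 = 5.0
Dual objective at y_4 = 5.0: reduced costs (-7.0, 2.0), box minimizer x = (7.0, 0.0)
g(y_4) = b*y + (c1 - a1*y)*x1 + (c2 - a2*y)*x2 = 12*5.0 + (-7.0)*7.0 + 2.0*0.0 = 60.0 - 49.0 + 0.0 = 11.0


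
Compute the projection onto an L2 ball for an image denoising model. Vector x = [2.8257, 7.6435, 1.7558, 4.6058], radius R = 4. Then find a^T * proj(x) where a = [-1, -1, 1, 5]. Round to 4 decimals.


Step 1: Compute ||x|| (intermediates to 6 decimals).
||x|| = sqrt(2.8257^2 + 7.6435^2 + 1.7558^2 + 4.6058^2) = 9.52386
Step 2: Project.
Since ||x|| > R, scale = R/||x|| = 4/9.52386 = 0.419998, proj(x) = scale * x
proj(x) = [1.186788, 3.210255, 0.737432, 1.934427]
Step 3: Dot product.
a^T * proj(x) = -1*1.186788 - 1*3.210255 + 1*0.737432 + 5*1.934427 = 6.0125


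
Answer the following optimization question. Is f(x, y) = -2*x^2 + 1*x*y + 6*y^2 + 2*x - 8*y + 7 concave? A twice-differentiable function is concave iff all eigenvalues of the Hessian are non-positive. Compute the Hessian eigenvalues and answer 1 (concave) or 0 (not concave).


The Hessian of f(x,y) = -2*x^2 + 1*x*y + 6*y^2 + 2*x - 8*y + 7 is:
H = [[-4, 1], [1, 12]]
Trace = -4 + 12 = 8
Determinant = -4*12 - (1)^2 = -49
Discriminant = (8)^2 - 4*-49 = 260.0
Eigenvalues: lambda_1 = -4.0623, lambda_2 = 12.0623
The function is not concave.

0


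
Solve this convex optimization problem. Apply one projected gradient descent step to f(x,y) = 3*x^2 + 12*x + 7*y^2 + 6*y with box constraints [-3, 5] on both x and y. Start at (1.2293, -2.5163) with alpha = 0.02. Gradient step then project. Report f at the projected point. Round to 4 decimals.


Step 1: Compute gradient at (1.2293, -2.5163).
grad_x = 2*3*1.2293 + 12 = 19.3758
grad_y = 2*7*-2.5163 + 6 = -29.2282
Step 2: Gradient step.
x_raw = 1.2293 - 0.02*19.3758 = 0.8418
y_raw = -2.5163 - 0.02*-29.2282 = -1.9317
Step 3: Project onto [-3, 5].
x_proj = clip(0.8418) = 0.8418
y_proj = clip(-1.9317) = -1.9317
Step 4: Evaluate f.
f(0.8418, -1.9317) = 26.758
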